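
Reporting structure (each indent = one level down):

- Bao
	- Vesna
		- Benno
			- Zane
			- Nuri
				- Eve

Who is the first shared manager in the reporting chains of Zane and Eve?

Benno

Zane's chain of managers is Benno, Vesna, Bao. Eve's chain of managers is Nuri, Benno, Vesna, Bao. The first manager that appears in both chains is Benno.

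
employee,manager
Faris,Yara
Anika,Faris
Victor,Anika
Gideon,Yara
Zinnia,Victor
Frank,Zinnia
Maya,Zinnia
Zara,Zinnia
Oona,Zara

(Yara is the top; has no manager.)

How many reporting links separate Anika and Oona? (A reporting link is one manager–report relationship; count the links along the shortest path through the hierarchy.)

Oona is in Anika's organization: the chain from Oona up to Anika is Oona → Zara → Zinnia → Victor → Anika, which is 4 links.

4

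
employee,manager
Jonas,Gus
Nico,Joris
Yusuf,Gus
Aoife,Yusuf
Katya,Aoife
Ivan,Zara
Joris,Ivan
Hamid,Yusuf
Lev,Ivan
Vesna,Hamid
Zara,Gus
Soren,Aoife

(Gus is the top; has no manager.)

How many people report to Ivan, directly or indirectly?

3

Ivan directly manages Joris, Lev. Under Joris: Nico (1). Lev has no reports. So Ivan's organization is 2 direct reports plus everyone under them: 2 + 1 = 3.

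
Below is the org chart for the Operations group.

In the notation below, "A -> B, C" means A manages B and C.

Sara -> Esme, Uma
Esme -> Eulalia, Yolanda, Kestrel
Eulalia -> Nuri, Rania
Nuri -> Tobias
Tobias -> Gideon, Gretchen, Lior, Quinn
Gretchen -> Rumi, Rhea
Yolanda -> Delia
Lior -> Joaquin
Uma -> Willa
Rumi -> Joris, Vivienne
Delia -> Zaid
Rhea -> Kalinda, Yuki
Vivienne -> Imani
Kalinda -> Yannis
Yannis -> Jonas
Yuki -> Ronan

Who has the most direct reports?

Direct-report counts: Sara has 2; Uma has 1; Esme has 3; Yolanda has 1; Delia has 1; Eulalia has 2; Nuri has 1; Tobias has 4; Lior has 1; Gretchen has 2; Rhea has 2; Yuki has 1; Kalinda has 1; Yannis has 1; Rumi has 2; Vivienne has 1. The largest is 4, held by Tobias.

Tobias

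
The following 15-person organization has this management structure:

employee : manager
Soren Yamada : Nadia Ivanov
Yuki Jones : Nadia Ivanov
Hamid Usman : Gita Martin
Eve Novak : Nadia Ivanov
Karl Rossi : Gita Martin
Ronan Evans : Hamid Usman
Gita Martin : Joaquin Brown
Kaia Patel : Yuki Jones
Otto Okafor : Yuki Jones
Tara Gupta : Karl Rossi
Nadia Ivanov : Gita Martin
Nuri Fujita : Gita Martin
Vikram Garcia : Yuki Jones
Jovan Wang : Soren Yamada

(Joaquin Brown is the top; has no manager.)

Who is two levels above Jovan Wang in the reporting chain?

Nadia Ivanov

Jovan Wang reports to Soren Yamada, and Soren Yamada reports to Nadia Ivanov. So Jovan Wang's skip-level manager is Nadia Ivanov.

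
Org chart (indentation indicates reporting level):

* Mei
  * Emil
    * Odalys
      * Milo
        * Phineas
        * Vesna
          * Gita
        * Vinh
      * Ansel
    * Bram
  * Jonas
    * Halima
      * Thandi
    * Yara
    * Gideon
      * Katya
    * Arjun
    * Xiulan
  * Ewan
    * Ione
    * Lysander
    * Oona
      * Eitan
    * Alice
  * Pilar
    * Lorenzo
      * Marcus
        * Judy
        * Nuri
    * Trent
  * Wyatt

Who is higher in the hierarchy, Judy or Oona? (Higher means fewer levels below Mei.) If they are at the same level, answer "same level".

Oona

Judy is 4 levels below Mei; Oona is 2. Oona is higher.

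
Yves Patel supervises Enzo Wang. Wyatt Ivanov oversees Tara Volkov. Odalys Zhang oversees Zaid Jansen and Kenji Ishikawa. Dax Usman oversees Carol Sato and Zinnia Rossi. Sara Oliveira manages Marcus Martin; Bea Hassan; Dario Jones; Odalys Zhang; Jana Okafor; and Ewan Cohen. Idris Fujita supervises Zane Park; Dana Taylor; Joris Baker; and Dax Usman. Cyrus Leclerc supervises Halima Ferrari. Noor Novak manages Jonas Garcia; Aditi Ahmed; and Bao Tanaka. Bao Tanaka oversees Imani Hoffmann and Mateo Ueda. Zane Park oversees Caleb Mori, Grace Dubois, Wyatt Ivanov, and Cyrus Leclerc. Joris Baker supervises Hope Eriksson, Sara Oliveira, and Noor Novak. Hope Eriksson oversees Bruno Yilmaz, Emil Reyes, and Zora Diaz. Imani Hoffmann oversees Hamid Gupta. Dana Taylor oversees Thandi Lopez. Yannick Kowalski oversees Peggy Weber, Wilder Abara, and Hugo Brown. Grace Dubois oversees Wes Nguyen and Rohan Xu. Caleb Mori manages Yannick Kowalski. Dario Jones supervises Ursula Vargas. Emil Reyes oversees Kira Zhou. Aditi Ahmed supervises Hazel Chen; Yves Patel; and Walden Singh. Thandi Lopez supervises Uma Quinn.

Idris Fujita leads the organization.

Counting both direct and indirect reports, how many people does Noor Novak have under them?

Noor Novak directly manages Bao Tanaka, Jonas Garcia, Aditi Ahmed. Under Bao Tanaka: Imani Hoffmann, Hamid Gupta, Mateo Ueda (3). Jonas Garcia has no reports. Under Aditi Ahmed: Yves Patel, Enzo Wang, Hazel Chen, Walden Singh (4). So Noor Novak's organization is 3 direct reports plus everyone under them: 4 + 1 + 5 = 10.

10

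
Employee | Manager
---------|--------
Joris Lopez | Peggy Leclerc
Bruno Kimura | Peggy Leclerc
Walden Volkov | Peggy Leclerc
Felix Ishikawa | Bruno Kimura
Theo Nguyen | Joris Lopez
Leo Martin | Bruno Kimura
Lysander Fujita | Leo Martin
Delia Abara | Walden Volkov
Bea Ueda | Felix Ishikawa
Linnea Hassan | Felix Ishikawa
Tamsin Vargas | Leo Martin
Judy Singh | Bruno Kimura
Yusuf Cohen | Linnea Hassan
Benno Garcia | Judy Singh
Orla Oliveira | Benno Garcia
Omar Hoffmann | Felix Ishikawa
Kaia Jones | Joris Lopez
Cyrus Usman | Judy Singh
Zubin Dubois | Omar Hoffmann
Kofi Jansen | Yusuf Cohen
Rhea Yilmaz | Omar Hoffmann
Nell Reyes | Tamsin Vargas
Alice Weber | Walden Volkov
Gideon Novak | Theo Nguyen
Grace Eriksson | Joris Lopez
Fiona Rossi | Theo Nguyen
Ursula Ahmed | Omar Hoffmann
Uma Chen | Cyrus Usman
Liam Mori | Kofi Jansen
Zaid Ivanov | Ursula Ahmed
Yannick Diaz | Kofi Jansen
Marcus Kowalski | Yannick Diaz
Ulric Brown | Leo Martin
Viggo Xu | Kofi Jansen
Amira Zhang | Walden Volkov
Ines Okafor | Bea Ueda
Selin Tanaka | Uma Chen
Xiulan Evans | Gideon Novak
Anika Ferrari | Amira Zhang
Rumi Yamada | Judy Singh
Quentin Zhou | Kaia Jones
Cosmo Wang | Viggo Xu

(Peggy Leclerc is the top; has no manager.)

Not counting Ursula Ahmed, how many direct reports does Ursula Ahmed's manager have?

Ursula Ahmed reports to Omar Hoffmann. Omar Hoffmann's other direct reports are Zubin Dubois, Rhea Yilmaz — 2 peers.

2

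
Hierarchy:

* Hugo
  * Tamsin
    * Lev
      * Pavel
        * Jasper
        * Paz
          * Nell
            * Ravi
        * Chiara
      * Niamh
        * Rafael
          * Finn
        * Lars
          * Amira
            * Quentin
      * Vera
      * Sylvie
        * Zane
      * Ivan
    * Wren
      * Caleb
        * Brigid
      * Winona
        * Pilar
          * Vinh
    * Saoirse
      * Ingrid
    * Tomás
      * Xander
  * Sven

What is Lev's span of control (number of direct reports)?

5

Lev directly manages Pavel, Niamh, Vera, Sylvie, Ivan. That is 5 direct reports.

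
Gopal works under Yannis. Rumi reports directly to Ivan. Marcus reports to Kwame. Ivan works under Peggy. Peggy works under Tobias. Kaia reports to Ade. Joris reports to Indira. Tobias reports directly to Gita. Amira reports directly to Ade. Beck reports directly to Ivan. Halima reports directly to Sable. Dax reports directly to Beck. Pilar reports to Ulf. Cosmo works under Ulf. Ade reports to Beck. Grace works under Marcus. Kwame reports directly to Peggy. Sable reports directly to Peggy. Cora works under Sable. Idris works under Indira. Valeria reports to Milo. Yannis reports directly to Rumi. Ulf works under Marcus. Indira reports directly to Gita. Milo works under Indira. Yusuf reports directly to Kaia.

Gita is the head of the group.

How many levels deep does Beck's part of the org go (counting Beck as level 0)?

The longest chain under Beck runs Beck → Ade → Kaia → Yusuf, which is 3 levels below Beck.

3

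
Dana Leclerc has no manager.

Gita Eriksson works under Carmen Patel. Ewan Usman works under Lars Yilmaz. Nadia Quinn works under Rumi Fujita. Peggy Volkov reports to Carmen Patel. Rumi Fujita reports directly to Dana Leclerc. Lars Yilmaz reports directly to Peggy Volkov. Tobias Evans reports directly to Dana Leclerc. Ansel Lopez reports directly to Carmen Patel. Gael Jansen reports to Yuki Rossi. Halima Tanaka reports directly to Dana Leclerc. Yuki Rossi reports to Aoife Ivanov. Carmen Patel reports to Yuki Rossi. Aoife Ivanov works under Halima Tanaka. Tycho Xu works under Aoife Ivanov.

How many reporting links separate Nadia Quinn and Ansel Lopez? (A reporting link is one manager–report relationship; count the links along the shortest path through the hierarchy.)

Nadia Quinn is 2 levels below Dana Leclerc, and Ansel Lopez is 5 levels below Dana Leclerc (their lowest common manager). The shortest path runs up from Nadia Quinn to Dana Leclerc and back down to Ansel Lopez: 2 + 5 = 7 links.

7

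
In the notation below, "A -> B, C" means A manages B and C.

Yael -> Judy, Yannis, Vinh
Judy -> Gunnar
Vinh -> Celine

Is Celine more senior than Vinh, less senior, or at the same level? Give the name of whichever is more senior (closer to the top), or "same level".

Vinh

Celine is 2 levels below Yael; Vinh is 1. Vinh is higher.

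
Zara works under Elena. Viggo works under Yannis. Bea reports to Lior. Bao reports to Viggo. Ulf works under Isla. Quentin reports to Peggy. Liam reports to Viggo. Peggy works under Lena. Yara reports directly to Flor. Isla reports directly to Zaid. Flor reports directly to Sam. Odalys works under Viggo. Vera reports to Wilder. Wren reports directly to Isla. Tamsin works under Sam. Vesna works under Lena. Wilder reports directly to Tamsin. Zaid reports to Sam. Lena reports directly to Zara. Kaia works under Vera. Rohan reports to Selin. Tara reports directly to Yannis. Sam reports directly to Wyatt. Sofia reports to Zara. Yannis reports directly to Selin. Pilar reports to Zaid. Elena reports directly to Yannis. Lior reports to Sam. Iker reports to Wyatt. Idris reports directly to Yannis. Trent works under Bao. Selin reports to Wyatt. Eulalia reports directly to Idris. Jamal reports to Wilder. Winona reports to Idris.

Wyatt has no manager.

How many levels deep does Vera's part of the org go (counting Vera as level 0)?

1

The longest chain under Vera runs Vera → Kaia, which is 1 level below Vera.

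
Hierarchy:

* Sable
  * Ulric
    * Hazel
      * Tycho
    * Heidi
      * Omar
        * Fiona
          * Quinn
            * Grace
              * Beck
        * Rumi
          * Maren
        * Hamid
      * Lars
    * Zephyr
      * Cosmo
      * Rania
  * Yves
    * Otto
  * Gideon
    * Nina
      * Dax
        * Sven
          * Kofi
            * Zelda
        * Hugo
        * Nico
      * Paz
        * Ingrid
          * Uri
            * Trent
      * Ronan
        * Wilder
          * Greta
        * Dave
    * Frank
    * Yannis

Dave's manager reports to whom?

Dave reports to Ronan, and Ronan reports to Nina. So Dave's skip-level manager is Nina.

Nina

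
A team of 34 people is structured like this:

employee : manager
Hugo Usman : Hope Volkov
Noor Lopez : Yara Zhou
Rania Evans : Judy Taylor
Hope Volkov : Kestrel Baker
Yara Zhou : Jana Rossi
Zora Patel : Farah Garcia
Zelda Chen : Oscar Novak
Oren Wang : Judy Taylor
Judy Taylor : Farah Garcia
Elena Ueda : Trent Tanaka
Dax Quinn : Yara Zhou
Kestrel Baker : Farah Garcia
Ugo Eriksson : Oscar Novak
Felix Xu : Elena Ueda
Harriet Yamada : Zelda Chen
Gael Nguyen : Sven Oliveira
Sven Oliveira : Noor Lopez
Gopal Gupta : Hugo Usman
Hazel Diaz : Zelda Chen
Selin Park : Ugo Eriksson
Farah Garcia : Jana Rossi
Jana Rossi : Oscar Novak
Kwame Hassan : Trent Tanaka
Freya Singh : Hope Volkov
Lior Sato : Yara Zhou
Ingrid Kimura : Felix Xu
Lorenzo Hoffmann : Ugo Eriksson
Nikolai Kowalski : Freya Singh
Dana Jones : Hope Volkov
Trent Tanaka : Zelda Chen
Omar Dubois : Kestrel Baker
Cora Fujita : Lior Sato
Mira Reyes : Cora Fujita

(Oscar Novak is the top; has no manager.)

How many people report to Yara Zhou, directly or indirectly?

7

Yara Zhou directly manages Lior Sato, Noor Lopez, Dax Quinn. Under Lior Sato: Cora Fujita, Mira Reyes (2). Under Noor Lopez: Sven Oliveira, Gael Nguyen (2). Dax Quinn has no reports. So Yara Zhou's organization is 3 direct reports plus everyone under them: 3 + 3 + 1 = 7.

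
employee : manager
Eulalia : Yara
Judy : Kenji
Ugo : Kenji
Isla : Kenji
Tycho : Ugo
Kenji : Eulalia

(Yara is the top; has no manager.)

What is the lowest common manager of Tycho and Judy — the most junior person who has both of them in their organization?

Tycho's chain of managers is Ugo, Kenji, Eulalia, Yara. Judy's chain of managers is Kenji, Eulalia, Yara. The first manager that appears in both chains is Kenji.

Kenji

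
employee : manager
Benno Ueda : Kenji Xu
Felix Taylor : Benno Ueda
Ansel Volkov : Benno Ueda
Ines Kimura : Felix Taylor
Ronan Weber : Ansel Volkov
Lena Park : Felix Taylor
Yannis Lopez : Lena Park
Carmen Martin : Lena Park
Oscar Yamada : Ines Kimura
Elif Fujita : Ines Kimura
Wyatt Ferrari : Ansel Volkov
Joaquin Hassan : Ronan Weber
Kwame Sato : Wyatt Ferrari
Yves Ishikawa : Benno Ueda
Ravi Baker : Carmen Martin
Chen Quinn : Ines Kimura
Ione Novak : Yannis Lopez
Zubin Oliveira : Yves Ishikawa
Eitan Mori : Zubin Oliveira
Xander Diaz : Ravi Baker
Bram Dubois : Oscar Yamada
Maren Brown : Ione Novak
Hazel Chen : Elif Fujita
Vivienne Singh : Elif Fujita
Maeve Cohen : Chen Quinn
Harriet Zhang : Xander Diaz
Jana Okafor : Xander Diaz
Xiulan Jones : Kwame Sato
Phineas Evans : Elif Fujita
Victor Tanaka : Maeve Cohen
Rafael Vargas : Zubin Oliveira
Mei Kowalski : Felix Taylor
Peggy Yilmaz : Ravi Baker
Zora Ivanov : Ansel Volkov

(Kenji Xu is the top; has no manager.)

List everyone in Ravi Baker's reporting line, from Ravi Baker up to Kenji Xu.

Ravi Baker reports to Carmen Martin. Carmen Martin reports to Lena Park. Lena Park reports to Felix Taylor. Felix Taylor reports to Benno Ueda. Benno Ueda reports to Kenji Xu. Kenji Xu is at the top.

Ravi Baker -> Carmen Martin -> Lena Park -> Felix Taylor -> Benno Ueda -> Kenji Xu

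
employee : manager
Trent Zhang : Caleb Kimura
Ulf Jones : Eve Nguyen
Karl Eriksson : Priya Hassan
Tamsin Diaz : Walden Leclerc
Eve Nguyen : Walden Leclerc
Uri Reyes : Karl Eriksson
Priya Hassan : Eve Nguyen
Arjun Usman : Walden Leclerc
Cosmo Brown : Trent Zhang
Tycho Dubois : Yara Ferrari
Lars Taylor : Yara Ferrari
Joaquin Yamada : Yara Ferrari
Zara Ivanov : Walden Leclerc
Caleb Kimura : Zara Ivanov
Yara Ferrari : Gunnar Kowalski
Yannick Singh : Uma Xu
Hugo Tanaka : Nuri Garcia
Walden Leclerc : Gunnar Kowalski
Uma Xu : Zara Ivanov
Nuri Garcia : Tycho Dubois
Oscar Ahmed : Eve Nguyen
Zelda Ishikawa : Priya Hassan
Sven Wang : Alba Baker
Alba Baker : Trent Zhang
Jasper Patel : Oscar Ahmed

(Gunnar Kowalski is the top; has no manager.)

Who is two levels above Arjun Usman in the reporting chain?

Gunnar Kowalski

Arjun Usman reports to Walden Leclerc, and Walden Leclerc reports to Gunnar Kowalski. So Arjun Usman's skip-level manager is Gunnar Kowalski.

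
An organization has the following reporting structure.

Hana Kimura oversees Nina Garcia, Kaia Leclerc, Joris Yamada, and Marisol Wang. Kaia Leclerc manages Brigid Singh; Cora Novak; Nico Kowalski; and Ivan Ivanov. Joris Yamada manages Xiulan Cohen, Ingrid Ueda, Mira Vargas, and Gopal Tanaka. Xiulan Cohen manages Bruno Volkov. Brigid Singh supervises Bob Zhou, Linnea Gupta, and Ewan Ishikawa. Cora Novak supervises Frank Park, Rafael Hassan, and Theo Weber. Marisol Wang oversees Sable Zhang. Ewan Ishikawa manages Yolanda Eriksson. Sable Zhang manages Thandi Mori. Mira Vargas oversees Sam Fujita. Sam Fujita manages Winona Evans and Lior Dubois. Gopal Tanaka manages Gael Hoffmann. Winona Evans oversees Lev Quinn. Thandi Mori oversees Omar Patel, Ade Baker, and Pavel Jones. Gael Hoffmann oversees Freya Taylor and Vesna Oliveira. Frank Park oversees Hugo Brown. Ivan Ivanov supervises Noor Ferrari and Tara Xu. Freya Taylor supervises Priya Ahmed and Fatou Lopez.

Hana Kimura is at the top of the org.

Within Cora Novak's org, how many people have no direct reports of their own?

3

The people in Cora Novak's organization with no one reporting to them are Rafael Hassan, Theo Weber, Hugo Brown. That is 3.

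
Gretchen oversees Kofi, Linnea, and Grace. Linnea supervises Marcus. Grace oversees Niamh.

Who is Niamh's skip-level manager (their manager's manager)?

Gretchen

Niamh reports to Grace, and Grace reports to Gretchen. So Niamh's skip-level manager is Gretchen.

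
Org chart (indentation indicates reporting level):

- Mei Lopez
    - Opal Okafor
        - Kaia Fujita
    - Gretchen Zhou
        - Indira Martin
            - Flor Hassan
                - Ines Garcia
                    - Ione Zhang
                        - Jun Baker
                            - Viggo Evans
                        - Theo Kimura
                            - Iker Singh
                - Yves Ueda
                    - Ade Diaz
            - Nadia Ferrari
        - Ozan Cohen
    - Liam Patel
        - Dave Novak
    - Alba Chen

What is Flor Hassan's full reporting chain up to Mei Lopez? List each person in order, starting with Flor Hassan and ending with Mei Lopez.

Flor Hassan reports to Indira Martin. Indira Martin reports to Gretchen Zhou. Gretchen Zhou reports to Mei Lopez. Mei Lopez is at the top.

Flor Hassan -> Indira Martin -> Gretchen Zhou -> Mei Lopez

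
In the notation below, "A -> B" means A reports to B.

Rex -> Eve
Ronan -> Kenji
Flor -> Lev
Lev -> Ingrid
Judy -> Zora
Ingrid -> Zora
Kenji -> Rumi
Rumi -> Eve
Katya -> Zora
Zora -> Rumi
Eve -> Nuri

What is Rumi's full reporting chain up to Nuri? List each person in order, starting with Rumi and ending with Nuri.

Rumi -> Eve -> Nuri

Rumi reports to Eve. Eve reports to Nuri. Nuri is at the top.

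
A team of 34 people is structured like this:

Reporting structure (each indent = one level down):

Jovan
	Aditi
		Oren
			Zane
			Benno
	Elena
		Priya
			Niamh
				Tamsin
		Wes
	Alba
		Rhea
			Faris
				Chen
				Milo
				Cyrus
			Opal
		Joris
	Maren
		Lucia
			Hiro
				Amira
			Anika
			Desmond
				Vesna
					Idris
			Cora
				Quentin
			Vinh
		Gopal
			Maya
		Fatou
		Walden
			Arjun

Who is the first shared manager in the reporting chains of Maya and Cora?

Maren

Maya's chain of managers is Gopal, Maren, Jovan. Cora's chain of managers is Lucia, Maren, Jovan. The first manager that appears in both chains is Maren.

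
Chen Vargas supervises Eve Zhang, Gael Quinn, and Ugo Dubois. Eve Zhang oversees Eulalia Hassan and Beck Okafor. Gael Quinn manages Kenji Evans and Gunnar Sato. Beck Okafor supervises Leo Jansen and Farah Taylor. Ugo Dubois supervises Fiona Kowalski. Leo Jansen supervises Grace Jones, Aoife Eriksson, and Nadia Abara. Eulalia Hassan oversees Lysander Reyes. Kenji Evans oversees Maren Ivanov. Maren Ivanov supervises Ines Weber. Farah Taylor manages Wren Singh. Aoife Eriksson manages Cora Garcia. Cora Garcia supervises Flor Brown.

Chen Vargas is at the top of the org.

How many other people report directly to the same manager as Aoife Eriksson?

2

Aoife Eriksson reports to Leo Jansen. Leo Jansen's other direct reports are Grace Jones, Nadia Abara — 2 peers.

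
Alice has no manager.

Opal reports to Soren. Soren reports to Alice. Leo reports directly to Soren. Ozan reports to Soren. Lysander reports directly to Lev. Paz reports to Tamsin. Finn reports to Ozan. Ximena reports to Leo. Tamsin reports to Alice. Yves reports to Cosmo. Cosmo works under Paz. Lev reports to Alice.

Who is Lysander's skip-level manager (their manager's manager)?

Lysander reports to Lev, and Lev reports to Alice. So Lysander's skip-level manager is Alice.

Alice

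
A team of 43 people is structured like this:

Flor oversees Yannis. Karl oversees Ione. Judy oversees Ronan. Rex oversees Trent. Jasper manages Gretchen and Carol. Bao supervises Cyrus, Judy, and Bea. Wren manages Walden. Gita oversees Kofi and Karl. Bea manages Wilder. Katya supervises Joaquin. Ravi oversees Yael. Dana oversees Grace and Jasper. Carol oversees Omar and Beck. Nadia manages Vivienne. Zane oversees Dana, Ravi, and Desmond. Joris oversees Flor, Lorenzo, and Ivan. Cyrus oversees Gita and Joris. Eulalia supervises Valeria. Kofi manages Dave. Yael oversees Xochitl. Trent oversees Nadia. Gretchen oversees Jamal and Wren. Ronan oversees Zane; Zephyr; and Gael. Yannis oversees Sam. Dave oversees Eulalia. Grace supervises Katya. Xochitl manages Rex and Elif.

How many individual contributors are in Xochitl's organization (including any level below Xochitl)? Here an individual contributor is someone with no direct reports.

The people in Xochitl's organization with no one reporting to them are Elif, Vivienne. That is 2.

2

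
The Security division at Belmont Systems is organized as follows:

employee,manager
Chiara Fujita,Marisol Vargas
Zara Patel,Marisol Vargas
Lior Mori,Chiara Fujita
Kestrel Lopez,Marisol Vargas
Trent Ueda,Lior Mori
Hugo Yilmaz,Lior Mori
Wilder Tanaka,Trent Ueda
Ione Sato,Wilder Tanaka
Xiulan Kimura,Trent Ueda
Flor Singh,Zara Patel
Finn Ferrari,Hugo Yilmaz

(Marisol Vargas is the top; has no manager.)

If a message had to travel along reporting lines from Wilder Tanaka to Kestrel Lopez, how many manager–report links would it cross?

Wilder Tanaka is 4 levels below Marisol Vargas, and Kestrel Lopez is 1 level below Marisol Vargas (their lowest common manager). The shortest path runs up from Wilder Tanaka to Marisol Vargas and back down to Kestrel Lopez: 4 + 1 = 5 links.

5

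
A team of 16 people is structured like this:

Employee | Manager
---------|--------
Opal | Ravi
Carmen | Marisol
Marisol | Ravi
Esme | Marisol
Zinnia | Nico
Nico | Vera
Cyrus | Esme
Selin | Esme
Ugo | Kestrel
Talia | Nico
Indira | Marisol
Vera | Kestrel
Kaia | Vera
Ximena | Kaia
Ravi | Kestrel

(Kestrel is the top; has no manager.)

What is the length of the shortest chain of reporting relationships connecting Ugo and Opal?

3

Ugo is 1 level below Kestrel, and Opal is 2 levels below Kestrel (their lowest common manager). The shortest path runs up from Ugo to Kestrel and back down to Opal: 1 + 2 = 3 links.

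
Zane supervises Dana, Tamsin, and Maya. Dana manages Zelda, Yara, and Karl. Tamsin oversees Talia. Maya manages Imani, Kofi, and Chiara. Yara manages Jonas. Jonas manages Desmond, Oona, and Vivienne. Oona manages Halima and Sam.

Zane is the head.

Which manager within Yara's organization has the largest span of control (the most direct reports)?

Direct-report counts within Yara's organization: Yara has 1; Jonas has 3; Oona has 2. The largest is 3, held by Jonas.

Jonas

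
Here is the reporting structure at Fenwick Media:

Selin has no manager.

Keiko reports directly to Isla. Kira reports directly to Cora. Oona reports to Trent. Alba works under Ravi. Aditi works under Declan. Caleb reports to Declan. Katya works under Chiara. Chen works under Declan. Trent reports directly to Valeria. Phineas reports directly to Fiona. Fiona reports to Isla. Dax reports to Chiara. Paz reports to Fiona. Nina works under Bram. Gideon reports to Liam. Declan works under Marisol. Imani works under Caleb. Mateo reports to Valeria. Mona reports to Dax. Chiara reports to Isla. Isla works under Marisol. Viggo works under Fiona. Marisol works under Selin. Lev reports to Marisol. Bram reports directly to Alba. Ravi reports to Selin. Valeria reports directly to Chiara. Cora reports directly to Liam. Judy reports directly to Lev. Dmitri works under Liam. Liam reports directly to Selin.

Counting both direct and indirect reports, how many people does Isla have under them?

Isla directly manages Chiara, Fiona, Keiko. Under Chiara: Katya, Dax, Mona, Valeria, Trent, Oona, Mateo (7). Under Fiona: Viggo, Phineas, Paz (3). Keiko has no reports. So Isla's organization is 3 direct reports plus everyone under them: 8 + 4 + 1 = 13.

13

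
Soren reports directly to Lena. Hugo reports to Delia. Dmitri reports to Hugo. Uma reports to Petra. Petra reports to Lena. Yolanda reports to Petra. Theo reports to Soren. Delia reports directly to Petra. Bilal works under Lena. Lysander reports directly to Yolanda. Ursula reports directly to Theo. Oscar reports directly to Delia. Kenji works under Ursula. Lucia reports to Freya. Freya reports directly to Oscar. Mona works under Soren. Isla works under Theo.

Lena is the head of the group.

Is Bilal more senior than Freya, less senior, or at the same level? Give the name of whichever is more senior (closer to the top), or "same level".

Bilal

Bilal is 1 level below Lena; Freya is 4. Bilal is higher.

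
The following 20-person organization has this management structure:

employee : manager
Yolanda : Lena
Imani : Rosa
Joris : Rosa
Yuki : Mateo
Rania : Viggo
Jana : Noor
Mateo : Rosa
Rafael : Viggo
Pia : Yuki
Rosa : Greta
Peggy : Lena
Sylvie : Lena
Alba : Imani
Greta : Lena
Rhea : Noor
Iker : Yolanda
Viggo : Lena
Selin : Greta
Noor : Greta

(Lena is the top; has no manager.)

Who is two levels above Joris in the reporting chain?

Greta

Joris reports to Rosa, and Rosa reports to Greta. So Joris's skip-level manager is Greta.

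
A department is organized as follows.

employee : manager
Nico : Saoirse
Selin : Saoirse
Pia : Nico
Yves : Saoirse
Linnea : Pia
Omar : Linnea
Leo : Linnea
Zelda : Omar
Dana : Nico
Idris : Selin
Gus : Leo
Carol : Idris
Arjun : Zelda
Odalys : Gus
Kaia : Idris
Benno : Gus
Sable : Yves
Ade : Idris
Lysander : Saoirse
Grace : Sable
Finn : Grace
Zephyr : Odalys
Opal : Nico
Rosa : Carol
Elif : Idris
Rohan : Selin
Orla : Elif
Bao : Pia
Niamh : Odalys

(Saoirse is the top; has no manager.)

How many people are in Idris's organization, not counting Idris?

Idris directly manages Carol, Kaia, Ade, Elif. Under Carol: Rosa (1). Kaia has no reports. Ade has no reports. Under Elif: Orla (1). So Idris's organization is 4 direct reports plus everyone under them: 2 + 1 + 1 + 2 = 6.

6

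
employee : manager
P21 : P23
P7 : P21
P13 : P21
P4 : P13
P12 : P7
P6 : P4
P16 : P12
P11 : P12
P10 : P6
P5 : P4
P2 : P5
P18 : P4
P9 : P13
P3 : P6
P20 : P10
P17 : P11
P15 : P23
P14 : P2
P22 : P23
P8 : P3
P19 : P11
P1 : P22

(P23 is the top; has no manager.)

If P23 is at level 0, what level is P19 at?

Chain from P19 up to P23: P19 → P11 → P12 → P7 → P21 → P23. That is 5 steps up, so P19 is 5 levels below P23.

5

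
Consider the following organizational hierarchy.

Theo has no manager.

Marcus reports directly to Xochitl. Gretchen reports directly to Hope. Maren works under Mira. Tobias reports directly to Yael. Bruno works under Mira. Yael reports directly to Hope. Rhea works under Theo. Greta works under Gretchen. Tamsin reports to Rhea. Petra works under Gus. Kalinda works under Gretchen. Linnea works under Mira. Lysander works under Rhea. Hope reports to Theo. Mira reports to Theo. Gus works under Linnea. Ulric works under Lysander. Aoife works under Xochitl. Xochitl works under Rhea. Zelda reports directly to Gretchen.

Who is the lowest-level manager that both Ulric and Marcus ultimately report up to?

Rhea

Ulric's chain of managers is Lysander, Rhea, Theo. Marcus's chain of managers is Xochitl, Rhea, Theo. The first manager that appears in both chains is Rhea.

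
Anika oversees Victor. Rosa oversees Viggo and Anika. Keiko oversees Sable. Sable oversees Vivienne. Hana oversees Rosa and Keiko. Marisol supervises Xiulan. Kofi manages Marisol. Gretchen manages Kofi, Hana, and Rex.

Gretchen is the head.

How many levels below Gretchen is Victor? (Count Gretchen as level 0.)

Chain from Victor up to Gretchen: Victor → Anika → Rosa → Hana → Gretchen. That is 4 steps up, so Victor is 4 levels below Gretchen.

4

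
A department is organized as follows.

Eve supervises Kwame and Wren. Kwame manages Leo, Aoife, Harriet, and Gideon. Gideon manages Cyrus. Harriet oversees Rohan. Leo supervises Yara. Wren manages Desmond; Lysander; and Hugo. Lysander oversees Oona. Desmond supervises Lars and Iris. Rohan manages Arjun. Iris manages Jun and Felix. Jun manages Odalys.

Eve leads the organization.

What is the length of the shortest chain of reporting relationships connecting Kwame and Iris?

Kwame is 1 level below Eve, and Iris is 3 levels below Eve (their lowest common manager). The shortest path runs up from Kwame to Eve and back down to Iris: 1 + 3 = 4 links.

4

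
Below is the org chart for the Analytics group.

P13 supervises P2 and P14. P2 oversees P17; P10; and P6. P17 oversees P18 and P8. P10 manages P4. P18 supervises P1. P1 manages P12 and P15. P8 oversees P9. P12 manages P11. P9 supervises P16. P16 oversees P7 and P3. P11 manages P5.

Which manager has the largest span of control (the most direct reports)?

Direct-report counts: P13 has 2; P2 has 3; P10 has 1; P17 has 2; P8 has 1; P9 has 1; P16 has 2; P18 has 1; P1 has 2; P12 has 1; P11 has 1. The largest is 3, held by P2.

P2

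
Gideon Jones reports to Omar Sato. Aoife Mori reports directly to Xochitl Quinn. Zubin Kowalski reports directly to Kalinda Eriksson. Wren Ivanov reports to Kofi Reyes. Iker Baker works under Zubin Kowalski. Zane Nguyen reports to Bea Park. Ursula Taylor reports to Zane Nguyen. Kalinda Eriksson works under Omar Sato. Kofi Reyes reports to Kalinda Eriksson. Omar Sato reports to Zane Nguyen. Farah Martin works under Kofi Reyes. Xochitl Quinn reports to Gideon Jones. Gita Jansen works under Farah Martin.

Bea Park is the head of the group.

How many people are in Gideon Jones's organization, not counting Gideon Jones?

2

Gideon Jones directly manages Xochitl Quinn. Under Xochitl Quinn: Aoife Mori (1). That's 2 in total.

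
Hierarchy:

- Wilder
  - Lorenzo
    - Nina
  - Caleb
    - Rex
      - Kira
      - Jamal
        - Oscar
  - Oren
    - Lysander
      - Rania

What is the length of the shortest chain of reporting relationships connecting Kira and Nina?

Kira is 3 levels below Wilder, and Nina is 2 levels below Wilder (their lowest common manager). The shortest path runs up from Kira to Wilder and back down to Nina: 3 + 2 = 5 links.

5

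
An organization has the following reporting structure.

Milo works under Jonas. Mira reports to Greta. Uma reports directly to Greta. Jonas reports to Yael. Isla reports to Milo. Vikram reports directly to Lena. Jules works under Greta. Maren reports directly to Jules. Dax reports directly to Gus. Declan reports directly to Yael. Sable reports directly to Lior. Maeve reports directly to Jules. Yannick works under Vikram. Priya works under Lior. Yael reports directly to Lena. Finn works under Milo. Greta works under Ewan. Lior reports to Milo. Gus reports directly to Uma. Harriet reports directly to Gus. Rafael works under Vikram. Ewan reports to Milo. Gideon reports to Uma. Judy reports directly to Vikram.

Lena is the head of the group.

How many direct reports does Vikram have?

3

Vikram directly manages Yannick, Judy, Rafael. That is 3 direct reports.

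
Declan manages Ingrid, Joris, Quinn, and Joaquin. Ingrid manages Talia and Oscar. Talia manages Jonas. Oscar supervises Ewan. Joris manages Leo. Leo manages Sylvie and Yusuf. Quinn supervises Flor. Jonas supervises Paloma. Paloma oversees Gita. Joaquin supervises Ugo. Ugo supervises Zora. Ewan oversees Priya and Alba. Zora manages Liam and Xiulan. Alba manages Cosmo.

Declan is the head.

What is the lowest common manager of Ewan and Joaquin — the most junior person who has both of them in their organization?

Declan

Ewan's chain of managers is Oscar, Ingrid, Declan. Joaquin's chain of managers is Declan. The first manager that appears in both chains is Declan.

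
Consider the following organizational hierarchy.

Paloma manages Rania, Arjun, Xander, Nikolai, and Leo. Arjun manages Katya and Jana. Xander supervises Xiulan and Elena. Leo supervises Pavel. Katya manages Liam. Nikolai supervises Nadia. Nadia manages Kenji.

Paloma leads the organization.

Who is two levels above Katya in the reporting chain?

Paloma

Katya reports to Arjun, and Arjun reports to Paloma. So Katya's skip-level manager is Paloma.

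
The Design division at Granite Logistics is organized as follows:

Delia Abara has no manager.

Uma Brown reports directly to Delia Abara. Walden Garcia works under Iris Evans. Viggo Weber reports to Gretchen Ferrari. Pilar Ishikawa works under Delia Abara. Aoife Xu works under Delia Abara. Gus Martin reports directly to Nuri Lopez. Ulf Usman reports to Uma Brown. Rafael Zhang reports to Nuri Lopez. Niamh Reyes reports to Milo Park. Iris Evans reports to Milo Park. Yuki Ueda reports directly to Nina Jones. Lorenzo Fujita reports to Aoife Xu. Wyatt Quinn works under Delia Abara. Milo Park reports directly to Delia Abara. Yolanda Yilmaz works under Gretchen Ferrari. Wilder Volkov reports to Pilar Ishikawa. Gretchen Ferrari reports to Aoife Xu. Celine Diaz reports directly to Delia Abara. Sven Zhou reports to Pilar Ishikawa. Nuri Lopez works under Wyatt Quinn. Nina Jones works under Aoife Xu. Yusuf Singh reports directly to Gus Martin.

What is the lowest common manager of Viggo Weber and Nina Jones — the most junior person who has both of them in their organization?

Aoife Xu

Viggo Weber's chain of managers is Gretchen Ferrari, Aoife Xu, Delia Abara. Nina Jones's chain of managers is Aoife Xu, Delia Abara. The first manager that appears in both chains is Aoife Xu.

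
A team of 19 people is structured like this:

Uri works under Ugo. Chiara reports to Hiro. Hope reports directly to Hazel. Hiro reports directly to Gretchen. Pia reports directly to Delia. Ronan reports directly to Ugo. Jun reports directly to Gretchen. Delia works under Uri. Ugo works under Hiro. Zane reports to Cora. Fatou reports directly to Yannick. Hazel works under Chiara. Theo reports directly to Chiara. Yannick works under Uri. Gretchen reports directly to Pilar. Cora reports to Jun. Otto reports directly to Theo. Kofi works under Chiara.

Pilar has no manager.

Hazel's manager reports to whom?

Hiro

Hazel reports to Chiara, and Chiara reports to Hiro. So Hazel's skip-level manager is Hiro.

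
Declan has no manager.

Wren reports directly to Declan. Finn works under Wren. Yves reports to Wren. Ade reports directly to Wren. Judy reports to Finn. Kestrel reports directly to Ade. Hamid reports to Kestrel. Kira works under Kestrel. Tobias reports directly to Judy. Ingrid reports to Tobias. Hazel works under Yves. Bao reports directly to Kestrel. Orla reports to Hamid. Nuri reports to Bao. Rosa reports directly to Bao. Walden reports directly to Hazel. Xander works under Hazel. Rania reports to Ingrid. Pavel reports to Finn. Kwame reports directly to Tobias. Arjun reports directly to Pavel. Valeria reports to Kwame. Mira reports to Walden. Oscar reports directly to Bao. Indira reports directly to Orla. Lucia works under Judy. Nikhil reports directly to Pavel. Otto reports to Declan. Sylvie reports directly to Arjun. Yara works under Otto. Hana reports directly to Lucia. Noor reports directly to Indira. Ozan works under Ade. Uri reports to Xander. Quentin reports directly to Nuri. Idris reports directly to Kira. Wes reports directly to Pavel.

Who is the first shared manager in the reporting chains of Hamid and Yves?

Hamid's chain of managers is Kestrel, Ade, Wren, Declan. Yves's chain of managers is Wren, Declan. The first manager that appears in both chains is Wren.

Wren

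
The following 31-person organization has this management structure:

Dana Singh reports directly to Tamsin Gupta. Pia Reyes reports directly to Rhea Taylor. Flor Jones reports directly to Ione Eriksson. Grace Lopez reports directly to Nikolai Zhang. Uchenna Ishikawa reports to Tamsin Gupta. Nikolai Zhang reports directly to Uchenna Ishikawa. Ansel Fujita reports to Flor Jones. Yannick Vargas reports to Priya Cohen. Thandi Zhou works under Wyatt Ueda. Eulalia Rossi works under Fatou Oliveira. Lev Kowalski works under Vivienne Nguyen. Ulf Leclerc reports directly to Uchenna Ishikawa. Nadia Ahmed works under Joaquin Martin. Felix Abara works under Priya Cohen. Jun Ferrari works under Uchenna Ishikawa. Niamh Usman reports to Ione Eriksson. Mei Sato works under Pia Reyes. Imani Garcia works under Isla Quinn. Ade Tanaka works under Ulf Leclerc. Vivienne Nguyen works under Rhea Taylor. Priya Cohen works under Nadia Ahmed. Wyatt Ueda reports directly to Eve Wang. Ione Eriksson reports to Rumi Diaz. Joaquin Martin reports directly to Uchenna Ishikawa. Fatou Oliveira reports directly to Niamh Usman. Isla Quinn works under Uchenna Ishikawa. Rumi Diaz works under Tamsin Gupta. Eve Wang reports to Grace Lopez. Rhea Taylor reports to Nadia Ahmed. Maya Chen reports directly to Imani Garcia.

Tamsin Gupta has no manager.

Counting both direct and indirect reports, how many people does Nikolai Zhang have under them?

4

Nikolai Zhang directly manages Grace Lopez. Under Grace Lopez: Eve Wang, Wyatt Ueda, Thandi Zhou (3). That's 4 in total.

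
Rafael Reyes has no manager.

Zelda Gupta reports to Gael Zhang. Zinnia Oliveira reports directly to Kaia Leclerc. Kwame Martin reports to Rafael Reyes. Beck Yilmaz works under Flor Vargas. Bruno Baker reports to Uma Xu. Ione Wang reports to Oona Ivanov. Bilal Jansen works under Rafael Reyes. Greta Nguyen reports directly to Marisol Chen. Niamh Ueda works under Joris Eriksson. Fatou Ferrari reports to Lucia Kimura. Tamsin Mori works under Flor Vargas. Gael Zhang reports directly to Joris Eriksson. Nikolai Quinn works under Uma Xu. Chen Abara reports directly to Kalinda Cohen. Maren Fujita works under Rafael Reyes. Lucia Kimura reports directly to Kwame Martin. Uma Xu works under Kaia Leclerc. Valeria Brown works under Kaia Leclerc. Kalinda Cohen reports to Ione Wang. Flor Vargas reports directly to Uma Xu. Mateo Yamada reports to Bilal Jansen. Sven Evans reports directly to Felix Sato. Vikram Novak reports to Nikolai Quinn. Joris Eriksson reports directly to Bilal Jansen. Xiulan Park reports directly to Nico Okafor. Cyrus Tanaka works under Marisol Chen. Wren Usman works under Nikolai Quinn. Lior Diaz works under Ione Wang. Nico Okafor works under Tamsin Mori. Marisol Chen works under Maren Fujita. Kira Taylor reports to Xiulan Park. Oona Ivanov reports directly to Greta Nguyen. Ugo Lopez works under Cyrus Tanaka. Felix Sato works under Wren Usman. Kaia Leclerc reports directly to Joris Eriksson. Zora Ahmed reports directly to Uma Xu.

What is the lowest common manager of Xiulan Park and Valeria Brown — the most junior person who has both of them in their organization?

Kaia Leclerc

Xiulan Park's chain of managers is Nico Okafor, Tamsin Mori, Flor Vargas, Uma Xu, Kaia Leclerc, Joris Eriksson, Bilal Jansen, Rafael Reyes. Valeria Brown's chain of managers is Kaia Leclerc, Joris Eriksson, Bilal Jansen, Rafael Reyes. The first manager that appears in both chains is Kaia Leclerc.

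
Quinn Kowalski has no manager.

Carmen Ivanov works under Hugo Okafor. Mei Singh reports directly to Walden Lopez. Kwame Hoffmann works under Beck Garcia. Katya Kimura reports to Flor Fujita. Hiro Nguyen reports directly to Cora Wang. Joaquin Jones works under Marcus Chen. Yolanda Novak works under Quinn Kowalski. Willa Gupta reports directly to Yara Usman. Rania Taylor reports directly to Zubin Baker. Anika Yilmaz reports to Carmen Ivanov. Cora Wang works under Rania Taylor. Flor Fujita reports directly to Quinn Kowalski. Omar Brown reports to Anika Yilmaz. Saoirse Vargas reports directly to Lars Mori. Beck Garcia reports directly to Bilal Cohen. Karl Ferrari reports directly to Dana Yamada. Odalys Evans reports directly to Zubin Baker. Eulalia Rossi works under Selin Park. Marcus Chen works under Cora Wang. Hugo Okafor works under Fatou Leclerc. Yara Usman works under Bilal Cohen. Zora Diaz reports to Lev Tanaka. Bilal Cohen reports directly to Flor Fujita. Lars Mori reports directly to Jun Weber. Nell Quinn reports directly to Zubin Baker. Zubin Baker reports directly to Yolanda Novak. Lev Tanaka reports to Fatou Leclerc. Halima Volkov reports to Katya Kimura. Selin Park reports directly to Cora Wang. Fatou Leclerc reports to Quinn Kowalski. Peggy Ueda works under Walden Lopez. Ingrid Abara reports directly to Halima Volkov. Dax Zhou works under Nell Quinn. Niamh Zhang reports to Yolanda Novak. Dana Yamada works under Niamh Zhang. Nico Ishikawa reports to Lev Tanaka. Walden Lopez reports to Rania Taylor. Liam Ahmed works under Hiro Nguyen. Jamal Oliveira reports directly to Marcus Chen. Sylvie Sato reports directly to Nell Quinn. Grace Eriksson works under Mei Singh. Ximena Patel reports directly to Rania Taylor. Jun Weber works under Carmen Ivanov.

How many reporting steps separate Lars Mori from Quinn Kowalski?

Chain from Lars Mori up to Quinn Kowalski: Lars Mori → Jun Weber → Carmen Ivanov → Hugo Okafor → Fatou Leclerc → Quinn Kowalski. That is 5 steps up, so Lars Mori is 5 levels below Quinn Kowalski.

5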